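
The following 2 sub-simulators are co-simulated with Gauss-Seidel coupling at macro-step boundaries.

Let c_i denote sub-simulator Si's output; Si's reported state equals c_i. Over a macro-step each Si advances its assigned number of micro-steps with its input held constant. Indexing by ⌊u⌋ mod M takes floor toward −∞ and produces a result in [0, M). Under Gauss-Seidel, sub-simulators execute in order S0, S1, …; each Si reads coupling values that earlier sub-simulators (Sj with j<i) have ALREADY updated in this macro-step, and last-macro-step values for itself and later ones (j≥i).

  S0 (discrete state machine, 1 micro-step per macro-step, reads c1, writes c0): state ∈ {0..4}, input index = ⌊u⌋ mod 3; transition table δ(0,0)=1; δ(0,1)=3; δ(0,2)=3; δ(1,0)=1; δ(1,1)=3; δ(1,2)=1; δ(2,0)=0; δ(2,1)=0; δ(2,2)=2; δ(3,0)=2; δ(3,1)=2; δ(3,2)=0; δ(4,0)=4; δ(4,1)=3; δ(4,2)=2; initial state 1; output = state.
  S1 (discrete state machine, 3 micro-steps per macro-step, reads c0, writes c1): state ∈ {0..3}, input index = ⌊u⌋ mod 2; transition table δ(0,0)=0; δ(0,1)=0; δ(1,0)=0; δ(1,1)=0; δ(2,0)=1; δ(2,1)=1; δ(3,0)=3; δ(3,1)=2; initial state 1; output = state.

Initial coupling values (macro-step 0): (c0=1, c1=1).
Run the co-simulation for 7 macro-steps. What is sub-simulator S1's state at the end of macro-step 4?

macro 1: S0 reads c1=1 → after 1×micro: 3; S1 reads c0=3 → after 3×micro: 0 ⇒ (c0=3, c1=0)
macro 2: S0 reads c1=0 → after 1×micro: 2; S1 reads c0=2 → after 3×micro: 0 ⇒ (c0=2, c1=0)
macro 3: S0 reads c1=0 → after 1×micro: 0; S1 reads c0=0 → after 3×micro: 0 ⇒ (c0=0, c1=0)
macro 4: S0 reads c1=0 → after 1×micro: 1; S1 reads c0=1 → after 3×micro: 0 ⇒ (c0=1, c1=0)
macro 5: S0 reads c1=0 → after 1×micro: 1; S1 reads c0=1 → after 3×micro: 0 ⇒ (c0=1, c1=0)
macro 6: S0 reads c1=0 → after 1×micro: 1; S1 reads c0=1 → after 3×micro: 0 ⇒ (c0=1, c1=0)
macro 7: S0 reads c1=0 → after 1×micro: 1; S1 reads c0=1 → after 3×micro: 0 ⇒ (c0=1, c1=0)

S1 state at macro-step 4 = 0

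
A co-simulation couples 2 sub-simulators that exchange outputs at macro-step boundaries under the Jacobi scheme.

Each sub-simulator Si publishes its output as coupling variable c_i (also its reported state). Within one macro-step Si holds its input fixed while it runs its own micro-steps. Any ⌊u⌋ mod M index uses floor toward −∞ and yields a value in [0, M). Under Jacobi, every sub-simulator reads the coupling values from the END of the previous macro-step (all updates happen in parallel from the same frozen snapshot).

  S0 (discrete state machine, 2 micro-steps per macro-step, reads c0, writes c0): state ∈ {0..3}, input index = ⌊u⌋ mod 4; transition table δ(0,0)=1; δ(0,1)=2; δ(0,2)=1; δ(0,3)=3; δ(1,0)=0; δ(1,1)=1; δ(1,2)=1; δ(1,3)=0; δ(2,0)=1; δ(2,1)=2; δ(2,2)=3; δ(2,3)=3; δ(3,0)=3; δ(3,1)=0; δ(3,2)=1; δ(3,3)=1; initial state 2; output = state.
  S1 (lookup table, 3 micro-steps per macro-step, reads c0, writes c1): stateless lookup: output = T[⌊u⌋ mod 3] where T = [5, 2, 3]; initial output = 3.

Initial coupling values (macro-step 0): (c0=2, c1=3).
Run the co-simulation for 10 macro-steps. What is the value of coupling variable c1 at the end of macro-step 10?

c1 at macro-step 10 = 2

macro 1: S0 reads c0=2 → after 2×micro: 1; S1 reads c0=2 → after 3×micro: 3 ⇒ (c0=1, c1=3)
macro 2: S0 reads c0=1 → after 2×micro: 1; S1 reads c0=1 → after 3×micro: 2 ⇒ (c0=1, c1=2)
macro 3: S0 reads c0=1 → after 2×micro: 1; S1 reads c0=1 → after 3×micro: 2 ⇒ (c0=1, c1=2)
macro 4: S0 reads c0=1 → after 2×micro: 1; S1 reads c0=1 → after 3×micro: 2 ⇒ (c0=1, c1=2)
macro 5: S0 reads c0=1 → after 2×micro: 1; S1 reads c0=1 → after 3×micro: 2 ⇒ (c0=1, c1=2)
macro 6: S0 reads c0=1 → after 2×micro: 1; S1 reads c0=1 → after 3×micro: 2 ⇒ (c0=1, c1=2)
macro 7: S0 reads c0=1 → after 2×micro: 1; S1 reads c0=1 → after 3×micro: 2 ⇒ (c0=1, c1=2)
macro 8: S0 reads c0=1 → after 2×micro: 1; S1 reads c0=1 → after 3×micro: 2 ⇒ (c0=1, c1=2)
macro 9: S0 reads c0=1 → after 2×micro: 1; S1 reads c0=1 → after 3×micro: 2 ⇒ (c0=1, c1=2)
macro 10: S0 reads c0=1 → after 2×micro: 1; S1 reads c0=1 → after 3×micro: 2 ⇒ (c0=1, c1=2)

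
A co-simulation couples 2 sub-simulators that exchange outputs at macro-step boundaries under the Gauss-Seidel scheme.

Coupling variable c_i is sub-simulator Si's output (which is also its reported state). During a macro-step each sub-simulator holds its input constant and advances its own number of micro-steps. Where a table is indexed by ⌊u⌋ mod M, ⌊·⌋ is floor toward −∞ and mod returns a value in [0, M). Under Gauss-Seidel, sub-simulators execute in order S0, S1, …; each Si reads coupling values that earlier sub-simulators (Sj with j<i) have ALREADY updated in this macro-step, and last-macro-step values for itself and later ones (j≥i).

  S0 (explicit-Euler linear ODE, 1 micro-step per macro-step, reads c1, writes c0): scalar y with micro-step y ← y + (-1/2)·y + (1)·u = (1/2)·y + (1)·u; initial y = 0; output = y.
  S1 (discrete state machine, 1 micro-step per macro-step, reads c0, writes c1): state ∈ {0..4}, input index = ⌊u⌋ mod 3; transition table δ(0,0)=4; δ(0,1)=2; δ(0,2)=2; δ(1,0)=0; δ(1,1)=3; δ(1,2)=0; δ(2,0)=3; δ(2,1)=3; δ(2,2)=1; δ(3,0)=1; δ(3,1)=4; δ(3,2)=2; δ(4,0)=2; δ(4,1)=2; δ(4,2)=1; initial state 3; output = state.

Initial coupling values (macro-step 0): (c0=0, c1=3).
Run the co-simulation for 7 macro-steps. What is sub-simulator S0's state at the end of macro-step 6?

S0 state at macro-step 6 = 37/32

macro 1: S0 reads c1=3 → after 1×micro: 3; S1 reads c0=3 → after 1×micro: 1 ⇒ (c0=3, c1=1)
macro 2: S0 reads c1=1 → after 1×micro: 5/2; S1 reads c0=5/2 → after 1×micro: 0 ⇒ (c0=5/2, c1=0)
macro 3: S0 reads c1=0 → after 1×micro: 5/4; S1 reads c0=5/4 → after 1×micro: 2 ⇒ (c0=5/4, c1=2)
macro 4: S0 reads c1=2 → after 1×micro: 21/8; S1 reads c0=21/8 → after 1×micro: 1 ⇒ (c0=21/8, c1=1)
macro 5: S0 reads c1=1 → after 1×micro: 37/16; S1 reads c0=37/16 → after 1×micro: 0 ⇒ (c0=37/16, c1=0)
macro 6: S0 reads c1=0 → after 1×micro: 37/32; S1 reads c0=37/32 → after 1×micro: 2 ⇒ (c0=37/32, c1=2)
macro 7: S0 reads c1=2 → after 1×micro: 165/64; S1 reads c0=165/64 → after 1×micro: 1 ⇒ (c0=165/64, c1=1)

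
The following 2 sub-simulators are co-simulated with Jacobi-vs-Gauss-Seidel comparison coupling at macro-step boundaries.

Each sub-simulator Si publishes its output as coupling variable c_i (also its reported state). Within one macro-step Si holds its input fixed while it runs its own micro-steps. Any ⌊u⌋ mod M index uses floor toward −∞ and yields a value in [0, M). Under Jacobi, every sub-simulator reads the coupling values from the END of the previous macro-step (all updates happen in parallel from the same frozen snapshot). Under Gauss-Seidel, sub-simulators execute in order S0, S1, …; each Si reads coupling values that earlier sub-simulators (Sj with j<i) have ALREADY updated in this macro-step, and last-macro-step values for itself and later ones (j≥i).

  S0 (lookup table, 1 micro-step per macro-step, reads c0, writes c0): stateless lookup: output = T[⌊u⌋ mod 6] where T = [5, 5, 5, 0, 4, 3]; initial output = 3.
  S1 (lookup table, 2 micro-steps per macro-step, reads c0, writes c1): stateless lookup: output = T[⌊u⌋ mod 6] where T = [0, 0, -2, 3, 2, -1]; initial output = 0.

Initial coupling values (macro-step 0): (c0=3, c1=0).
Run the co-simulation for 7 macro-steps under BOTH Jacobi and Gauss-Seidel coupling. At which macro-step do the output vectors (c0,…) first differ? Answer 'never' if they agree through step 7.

[Jacobi] macro 1: S0 reads c0=3 → after 1×micro: 0; S1 reads c0=3 → after 2×micro: 3 ⇒ (c0=0, c1=3)
[Jacobi] macro 2: S0 reads c0=0 → after 1×micro: 5; S1 reads c0=0 → after 2×micro: 0 ⇒ (c0=5, c1=0)
[Jacobi] macro 3: S0 reads c0=5 → after 1×micro: 3; S1 reads c0=5 → after 2×micro: -1 ⇒ (c0=3, c1=-1)
[Jacobi] macro 4: S0 reads c0=3 → after 1×micro: 0; S1 reads c0=3 → after 2×micro: 3 ⇒ (c0=0, c1=3)
[Jacobi] macro 5: S0 reads c0=0 → after 1×micro: 5; S1 reads c0=0 → after 2×micro: 0 ⇒ (c0=5, c1=0)
[Jacobi] macro 6: S0 reads c0=5 → after 1×micro: 3; S1 reads c0=5 → after 2×micro: -1 ⇒ (c0=3, c1=-1)
[Jacobi] macro 7: S0 reads c0=3 → after 1×micro: 0; S1 reads c0=3 → after 2×micro: 3 ⇒ (c0=0, c1=3)
[Gauss-Seidel] macro 1: S0 reads c0=3 → after 1×micro: 0; S1 reads c0=0 → after 2×micro: 0 ⇒ (c0=0, c1=0)
[Gauss-Seidel] macro 2: S0 reads c0=0 → after 1×micro: 5; S1 reads c0=5 → after 2×micro: -1 ⇒ (c0=5, c1=-1)
[Gauss-Seidel] macro 3: S0 reads c0=5 → after 1×micro: 3; S1 reads c0=3 → after 2×micro: 3 ⇒ (c0=3, c1=3)
[Gauss-Seidel] macro 4: S0 reads c0=3 → after 1×micro: 0; S1 reads c0=0 → after 2×micro: 0 ⇒ (c0=0, c1=0)
[Gauss-Seidel] macro 5: S0 reads c0=0 → after 1×micro: 5; S1 reads c0=5 → after 2×micro: -1 ⇒ (c0=5, c1=-1)
[Gauss-Seidel] macro 6: S0 reads c0=5 → after 1×micro: 3; S1 reads c0=3 → after 2×micro: 3 ⇒ (c0=3, c1=3)
[Gauss-Seidel] macro 7: S0 reads c0=3 → after 1×micro: 0; S1 reads c0=0 → after 2×micro: 0 ⇒ (c0=0, c1=0)

first divergence at macro-step: 1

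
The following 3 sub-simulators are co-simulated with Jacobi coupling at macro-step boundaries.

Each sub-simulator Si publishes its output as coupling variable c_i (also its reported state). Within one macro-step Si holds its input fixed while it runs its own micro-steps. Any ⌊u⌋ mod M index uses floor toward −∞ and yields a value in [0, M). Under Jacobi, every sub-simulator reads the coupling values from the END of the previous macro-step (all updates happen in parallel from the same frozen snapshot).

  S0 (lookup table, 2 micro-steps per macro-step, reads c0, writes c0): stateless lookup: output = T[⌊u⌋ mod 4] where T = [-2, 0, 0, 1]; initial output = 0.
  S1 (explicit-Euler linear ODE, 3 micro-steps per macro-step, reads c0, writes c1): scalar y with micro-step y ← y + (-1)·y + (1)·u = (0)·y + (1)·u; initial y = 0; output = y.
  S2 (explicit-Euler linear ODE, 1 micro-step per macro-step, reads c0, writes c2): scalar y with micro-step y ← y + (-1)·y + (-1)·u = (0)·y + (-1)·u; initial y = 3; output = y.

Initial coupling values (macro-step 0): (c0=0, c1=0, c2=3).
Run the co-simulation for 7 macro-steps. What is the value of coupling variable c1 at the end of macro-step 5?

c1 at macro-step 5 = 0

macro 1: S0 reads c0=0 → after 2×micro: -2; S1 reads c0=0 → after 3×micro: 0; S2 reads c0=0 → after 1×micro: 0 ⇒ (c0=-2, c1=0, c2=0)
macro 2: S0 reads c0=-2 → after 2×micro: 0; S1 reads c0=-2 → after 3×micro: -2; S2 reads c0=-2 → after 1×micro: 2 ⇒ (c0=0, c1=-2, c2=2)
macro 3: S0 reads c0=0 → after 2×micro: -2; S1 reads c0=0 → after 3×micro: 0; S2 reads c0=0 → after 1×micro: 0 ⇒ (c0=-2, c1=0, c2=0)
macro 4: S0 reads c0=-2 → after 2×micro: 0; S1 reads c0=-2 → after 3×micro: -2; S2 reads c0=-2 → after 1×micro: 2 ⇒ (c0=0, c1=-2, c2=2)
macro 5: S0 reads c0=0 → after 2×micro: -2; S1 reads c0=0 → after 3×micro: 0; S2 reads c0=0 → after 1×micro: 0 ⇒ (c0=-2, c1=0, c2=0)
macro 6: S0 reads c0=-2 → after 2×micro: 0; S1 reads c0=-2 → after 3×micro: -2; S2 reads c0=-2 → after 1×micro: 2 ⇒ (c0=0, c1=-2, c2=2)
macro 7: S0 reads c0=0 → after 2×micro: -2; S1 reads c0=0 → after 3×micro: 0; S2 reads c0=0 → after 1×micro: 0 ⇒ (c0=-2, c1=0, c2=0)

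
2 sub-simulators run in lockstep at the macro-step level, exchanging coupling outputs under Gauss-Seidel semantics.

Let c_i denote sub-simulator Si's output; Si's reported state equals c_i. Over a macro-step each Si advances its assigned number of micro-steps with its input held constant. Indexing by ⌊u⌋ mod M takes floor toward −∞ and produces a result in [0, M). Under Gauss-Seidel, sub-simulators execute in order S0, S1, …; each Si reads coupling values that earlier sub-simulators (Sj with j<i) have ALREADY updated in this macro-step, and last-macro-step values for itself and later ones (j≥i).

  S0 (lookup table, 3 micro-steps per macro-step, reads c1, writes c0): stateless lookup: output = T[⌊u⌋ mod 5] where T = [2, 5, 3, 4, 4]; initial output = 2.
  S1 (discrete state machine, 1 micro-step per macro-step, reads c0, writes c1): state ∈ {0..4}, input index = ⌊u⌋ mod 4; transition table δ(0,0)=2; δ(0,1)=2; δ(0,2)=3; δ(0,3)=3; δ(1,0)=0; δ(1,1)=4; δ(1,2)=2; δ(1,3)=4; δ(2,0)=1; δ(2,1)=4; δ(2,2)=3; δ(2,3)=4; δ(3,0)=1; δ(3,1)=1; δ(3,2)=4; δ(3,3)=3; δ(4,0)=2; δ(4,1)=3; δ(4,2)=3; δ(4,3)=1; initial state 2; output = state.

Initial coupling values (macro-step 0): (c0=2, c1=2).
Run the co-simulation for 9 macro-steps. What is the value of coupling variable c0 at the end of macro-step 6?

c0 at macro-step 6 = 4

macro 1: S0 reads c1=2 → after 3×micro: 3; S1 reads c0=3 → after 1×micro: 4 ⇒ (c0=3, c1=4)
macro 2: S0 reads c1=4 → after 3×micro: 4; S1 reads c0=4 → after 1×micro: 2 ⇒ (c0=4, c1=2)
macro 3: S0 reads c1=2 → after 3×micro: 3; S1 reads c0=3 → after 1×micro: 4 ⇒ (c0=3, c1=4)
macro 4: S0 reads c1=4 → after 3×micro: 4; S1 reads c0=4 → after 1×micro: 2 ⇒ (c0=4, c1=2)
macro 5: S0 reads c1=2 → after 3×micro: 3; S1 reads c0=3 → after 1×micro: 4 ⇒ (c0=3, c1=4)
macro 6: S0 reads c1=4 → after 3×micro: 4; S1 reads c0=4 → after 1×micro: 2 ⇒ (c0=4, c1=2)
macro 7: S0 reads c1=2 → after 3×micro: 3; S1 reads c0=3 → after 1×micro: 4 ⇒ (c0=3, c1=4)
macro 8: S0 reads c1=4 → after 3×micro: 4; S1 reads c0=4 → after 1×micro: 2 ⇒ (c0=4, c1=2)
macro 9: S0 reads c1=2 → after 3×micro: 3; S1 reads c0=3 → after 1×micro: 4 ⇒ (c0=3, c1=4)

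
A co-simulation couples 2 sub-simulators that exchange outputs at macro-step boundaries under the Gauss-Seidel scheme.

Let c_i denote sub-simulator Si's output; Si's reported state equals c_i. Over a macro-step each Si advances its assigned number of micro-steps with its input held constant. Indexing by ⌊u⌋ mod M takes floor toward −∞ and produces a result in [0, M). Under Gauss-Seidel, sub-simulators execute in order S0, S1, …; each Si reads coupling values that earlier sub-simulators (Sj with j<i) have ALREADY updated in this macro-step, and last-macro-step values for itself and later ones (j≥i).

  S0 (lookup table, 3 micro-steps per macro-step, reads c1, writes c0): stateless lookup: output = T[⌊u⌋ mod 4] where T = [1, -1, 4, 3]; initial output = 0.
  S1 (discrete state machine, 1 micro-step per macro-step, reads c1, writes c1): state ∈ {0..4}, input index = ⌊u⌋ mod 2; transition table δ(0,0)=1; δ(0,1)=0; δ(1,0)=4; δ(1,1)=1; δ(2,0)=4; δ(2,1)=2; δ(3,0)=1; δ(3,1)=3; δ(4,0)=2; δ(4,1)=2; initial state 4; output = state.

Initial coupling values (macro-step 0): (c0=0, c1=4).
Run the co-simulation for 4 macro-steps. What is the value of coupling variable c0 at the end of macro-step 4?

c0 at macro-step 4 = 4

macro 1: S0 reads c1=4 → after 3×micro: 1; S1 reads c1=4 → after 1×micro: 2 ⇒ (c0=1, c1=2)
macro 2: S0 reads c1=2 → after 3×micro: 4; S1 reads c1=2 → after 1×micro: 4 ⇒ (c0=4, c1=4)
macro 3: S0 reads c1=4 → after 3×micro: 1; S1 reads c1=4 → after 1×micro: 2 ⇒ (c0=1, c1=2)
macro 4: S0 reads c1=2 → after 3×micro: 4; S1 reads c1=2 → after 1×micro: 4 ⇒ (c0=4, c1=4)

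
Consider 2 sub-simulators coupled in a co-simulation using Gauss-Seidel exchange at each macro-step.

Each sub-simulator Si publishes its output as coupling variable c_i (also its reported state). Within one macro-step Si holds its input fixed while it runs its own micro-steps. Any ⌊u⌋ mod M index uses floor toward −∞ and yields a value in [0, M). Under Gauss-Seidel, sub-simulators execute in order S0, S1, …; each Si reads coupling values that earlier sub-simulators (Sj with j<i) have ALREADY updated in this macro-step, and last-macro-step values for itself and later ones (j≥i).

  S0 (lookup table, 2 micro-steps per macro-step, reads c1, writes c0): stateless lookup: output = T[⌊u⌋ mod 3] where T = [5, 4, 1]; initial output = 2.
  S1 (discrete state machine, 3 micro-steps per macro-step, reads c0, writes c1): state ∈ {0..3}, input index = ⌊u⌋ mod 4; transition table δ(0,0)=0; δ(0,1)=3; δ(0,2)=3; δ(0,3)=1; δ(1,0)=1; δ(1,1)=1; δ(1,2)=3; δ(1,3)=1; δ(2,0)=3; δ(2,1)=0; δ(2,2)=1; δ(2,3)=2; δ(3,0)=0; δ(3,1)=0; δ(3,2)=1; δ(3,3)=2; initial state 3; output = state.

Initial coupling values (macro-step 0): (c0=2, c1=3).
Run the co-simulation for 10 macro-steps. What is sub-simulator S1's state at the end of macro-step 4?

macro 1: S0 reads c1=3 → after 2×micro: 5; S1 reads c0=5 → after 3×micro: 0 ⇒ (c0=5, c1=0)
macro 2: S0 reads c1=0 → after 2×micro: 5; S1 reads c0=5 → after 3×micro: 3 ⇒ (c0=5, c1=3)
macro 3: S0 reads c1=3 → after 2×micro: 5; S1 reads c0=5 → after 3×micro: 0 ⇒ (c0=5, c1=0)
macro 4: S0 reads c1=0 → after 2×micro: 5; S1 reads c0=5 → after 3×micro: 3 ⇒ (c0=5, c1=3)
macro 5: S0 reads c1=3 → after 2×micro: 5; S1 reads c0=5 → after 3×micro: 0 ⇒ (c0=5, c1=0)
macro 6: S0 reads c1=0 → after 2×micro: 5; S1 reads c0=5 → after 3×micro: 3 ⇒ (c0=5, c1=3)
macro 7: S0 reads c1=3 → after 2×micro: 5; S1 reads c0=5 → after 3×micro: 0 ⇒ (c0=5, c1=0)
macro 8: S0 reads c1=0 → after 2×micro: 5; S1 reads c0=5 → after 3×micro: 3 ⇒ (c0=5, c1=3)
macro 9: S0 reads c1=3 → after 2×micro: 5; S1 reads c0=5 → after 3×micro: 0 ⇒ (c0=5, c1=0)
macro 10: S0 reads c1=0 → after 2×micro: 5; S1 reads c0=5 → after 3×micro: 3 ⇒ (c0=5, c1=3)

S1 state at macro-step 4 = 3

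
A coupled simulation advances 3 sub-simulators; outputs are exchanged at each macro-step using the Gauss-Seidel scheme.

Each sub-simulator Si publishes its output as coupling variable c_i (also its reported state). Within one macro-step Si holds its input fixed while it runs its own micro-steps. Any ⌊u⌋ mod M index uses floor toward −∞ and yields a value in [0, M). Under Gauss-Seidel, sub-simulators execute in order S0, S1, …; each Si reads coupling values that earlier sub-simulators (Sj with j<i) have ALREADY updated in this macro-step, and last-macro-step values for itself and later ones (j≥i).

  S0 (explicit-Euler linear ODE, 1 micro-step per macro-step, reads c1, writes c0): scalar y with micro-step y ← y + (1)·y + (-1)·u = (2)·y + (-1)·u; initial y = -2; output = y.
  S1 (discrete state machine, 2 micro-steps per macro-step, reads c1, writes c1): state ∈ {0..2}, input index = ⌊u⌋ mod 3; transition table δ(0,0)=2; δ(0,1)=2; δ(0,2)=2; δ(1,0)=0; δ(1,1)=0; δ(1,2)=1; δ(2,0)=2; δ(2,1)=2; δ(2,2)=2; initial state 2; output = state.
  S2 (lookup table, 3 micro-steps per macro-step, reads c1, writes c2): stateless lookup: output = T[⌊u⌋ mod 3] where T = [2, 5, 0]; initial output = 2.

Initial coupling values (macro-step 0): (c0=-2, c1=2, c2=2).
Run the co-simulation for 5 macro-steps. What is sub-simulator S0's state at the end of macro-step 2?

S0 state at macro-step 2 = -14

macro 1: S0 reads c1=2 → after 1×micro: -6; S1 reads c1=2 → after 2×micro: 2; S2 reads c1=2 → after 3×micro: 0 ⇒ (c0=-6, c1=2, c2=0)
macro 2: S0 reads c1=2 → after 1×micro: -14; S1 reads c1=2 → after 2×micro: 2; S2 reads c1=2 → after 3×micro: 0 ⇒ (c0=-14, c1=2, c2=0)
macro 3: S0 reads c1=2 → after 1×micro: -30; S1 reads c1=2 → after 2×micro: 2; S2 reads c1=2 → after 3×micro: 0 ⇒ (c0=-30, c1=2, c2=0)
macro 4: S0 reads c1=2 → after 1×micro: -62; S1 reads c1=2 → after 2×micro: 2; S2 reads c1=2 → after 3×micro: 0 ⇒ (c0=-62, c1=2, c2=0)
macro 5: S0 reads c1=2 → after 1×micro: -126; S1 reads c1=2 → after 2×micro: 2; S2 reads c1=2 → after 3×micro: 0 ⇒ (c0=-126, c1=2, c2=0)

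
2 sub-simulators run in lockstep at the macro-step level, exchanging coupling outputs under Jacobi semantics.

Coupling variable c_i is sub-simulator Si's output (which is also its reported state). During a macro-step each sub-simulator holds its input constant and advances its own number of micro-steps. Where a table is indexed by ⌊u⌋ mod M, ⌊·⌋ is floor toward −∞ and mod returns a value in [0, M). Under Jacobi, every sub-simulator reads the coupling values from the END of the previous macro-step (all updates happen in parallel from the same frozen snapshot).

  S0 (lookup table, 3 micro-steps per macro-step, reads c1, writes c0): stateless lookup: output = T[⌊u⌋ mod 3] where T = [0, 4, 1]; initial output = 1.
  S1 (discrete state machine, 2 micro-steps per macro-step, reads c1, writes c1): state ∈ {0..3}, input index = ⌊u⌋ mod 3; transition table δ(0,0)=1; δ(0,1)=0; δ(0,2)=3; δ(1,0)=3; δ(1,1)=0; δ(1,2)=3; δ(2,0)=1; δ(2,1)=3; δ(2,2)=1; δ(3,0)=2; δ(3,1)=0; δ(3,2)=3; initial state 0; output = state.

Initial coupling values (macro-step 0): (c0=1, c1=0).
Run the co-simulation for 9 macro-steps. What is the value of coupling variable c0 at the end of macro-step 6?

c0 at macro-step 6 = 4

macro 1: S0 reads c1=0 → after 3×micro: 0; S1 reads c1=0 → after 2×micro: 3 ⇒ (c0=0, c1=3)
macro 2: S0 reads c1=3 → after 3×micro: 0; S1 reads c1=3 → after 2×micro: 1 ⇒ (c0=0, c1=1)
macro 3: S0 reads c1=1 → after 3×micro: 4; S1 reads c1=1 → after 2×micro: 0 ⇒ (c0=4, c1=0)
macro 4: S0 reads c1=0 → after 3×micro: 0; S1 reads c1=0 → after 2×micro: 3 ⇒ (c0=0, c1=3)
macro 5: S0 reads c1=3 → after 3×micro: 0; S1 reads c1=3 → after 2×micro: 1 ⇒ (c0=0, c1=1)
macro 6: S0 reads c1=1 → after 3×micro: 4; S1 reads c1=1 → after 2×micro: 0 ⇒ (c0=4, c1=0)
macro 7: S0 reads c1=0 → after 3×micro: 0; S1 reads c1=0 → after 2×micro: 3 ⇒ (c0=0, c1=3)
macro 8: S0 reads c1=3 → after 3×micro: 0; S1 reads c1=3 → after 2×micro: 1 ⇒ (c0=0, c1=1)
macro 9: S0 reads c1=1 → after 3×micro: 4; S1 reads c1=1 → after 2×micro: 0 ⇒ (c0=4, c1=0)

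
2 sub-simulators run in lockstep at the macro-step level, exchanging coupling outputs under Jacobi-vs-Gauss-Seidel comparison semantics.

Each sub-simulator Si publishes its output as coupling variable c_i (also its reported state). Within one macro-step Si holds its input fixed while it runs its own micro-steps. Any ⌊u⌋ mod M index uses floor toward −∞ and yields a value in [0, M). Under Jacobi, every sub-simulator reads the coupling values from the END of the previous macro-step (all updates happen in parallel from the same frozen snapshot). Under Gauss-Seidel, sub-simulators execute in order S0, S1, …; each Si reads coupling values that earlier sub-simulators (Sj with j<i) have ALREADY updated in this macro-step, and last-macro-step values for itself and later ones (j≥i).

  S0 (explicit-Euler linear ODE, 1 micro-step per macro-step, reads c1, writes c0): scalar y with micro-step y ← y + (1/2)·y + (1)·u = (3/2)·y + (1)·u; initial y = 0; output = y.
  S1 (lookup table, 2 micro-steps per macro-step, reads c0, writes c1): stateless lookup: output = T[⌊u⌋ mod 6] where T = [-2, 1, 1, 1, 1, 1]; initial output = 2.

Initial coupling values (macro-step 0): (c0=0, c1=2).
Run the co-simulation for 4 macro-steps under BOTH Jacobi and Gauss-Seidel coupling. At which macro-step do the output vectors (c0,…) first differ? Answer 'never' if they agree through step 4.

[Jacobi] macro 1: S0 reads c1=2 → after 1×micro: 2; S1 reads c0=0 → after 2×micro: -2 ⇒ (c0=2, c1=-2)
[Jacobi] macro 2: S0 reads c1=-2 → after 1×micro: 1; S1 reads c0=2 → after 2×micro: 1 ⇒ (c0=1, c1=1)
[Jacobi] macro 3: S0 reads c1=1 → after 1×micro: 5/2; S1 reads c0=1 → after 2×micro: 1 ⇒ (c0=5/2, c1=1)
[Jacobi] macro 4: S0 reads c1=1 → after 1×micro: 19/4; S1 reads c0=5/2 → after 2×micro: 1 ⇒ (c0=19/4, c1=1)
[Gauss-Seidel] macro 1: S0 reads c1=2 → after 1×micro: 2; S1 reads c0=2 → after 2×micro: 1 ⇒ (c0=2, c1=1)
[Gauss-Seidel] macro 2: S0 reads c1=1 → after 1×micro: 4; S1 reads c0=4 → after 2×micro: 1 ⇒ (c0=4, c1=1)
[Gauss-Seidel] macro 3: S0 reads c1=1 → after 1×micro: 7; S1 reads c0=7 → after 2×micro: 1 ⇒ (c0=7, c1=1)
[Gauss-Seidel] macro 4: S0 reads c1=1 → after 1×micro: 23/2; S1 reads c0=23/2 → after 2×micro: 1 ⇒ (c0=23/2, c1=1)

first divergence at macro-step: 1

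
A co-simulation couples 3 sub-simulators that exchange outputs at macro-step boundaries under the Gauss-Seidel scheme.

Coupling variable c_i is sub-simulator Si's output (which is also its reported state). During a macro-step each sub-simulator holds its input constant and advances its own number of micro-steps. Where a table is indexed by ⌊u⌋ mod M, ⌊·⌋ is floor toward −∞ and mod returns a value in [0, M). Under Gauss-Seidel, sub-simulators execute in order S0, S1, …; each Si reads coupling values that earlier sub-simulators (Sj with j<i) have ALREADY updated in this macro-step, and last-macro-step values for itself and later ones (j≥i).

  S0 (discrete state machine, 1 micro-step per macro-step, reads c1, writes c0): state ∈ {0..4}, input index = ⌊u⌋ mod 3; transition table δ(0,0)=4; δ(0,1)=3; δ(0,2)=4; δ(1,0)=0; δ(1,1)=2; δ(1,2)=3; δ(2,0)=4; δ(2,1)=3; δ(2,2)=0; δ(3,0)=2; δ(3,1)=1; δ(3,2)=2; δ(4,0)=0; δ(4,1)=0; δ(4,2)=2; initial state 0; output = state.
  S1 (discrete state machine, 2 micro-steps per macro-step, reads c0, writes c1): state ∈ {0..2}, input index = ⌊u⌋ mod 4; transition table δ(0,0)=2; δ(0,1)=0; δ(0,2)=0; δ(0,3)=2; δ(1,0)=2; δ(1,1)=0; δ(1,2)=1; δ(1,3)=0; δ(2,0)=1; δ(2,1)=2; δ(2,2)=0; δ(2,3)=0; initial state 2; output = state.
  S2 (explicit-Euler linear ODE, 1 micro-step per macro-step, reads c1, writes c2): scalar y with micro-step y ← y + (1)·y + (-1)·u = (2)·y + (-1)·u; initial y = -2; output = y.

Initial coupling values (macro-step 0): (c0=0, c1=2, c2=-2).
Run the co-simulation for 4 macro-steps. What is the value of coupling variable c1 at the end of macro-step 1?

macro 1: S0 reads c1=2 → after 1×micro: 4; S1 reads c0=4 → after 2×micro: 2; S2 reads c1=2 → after 1×micro: -6 ⇒ (c0=4, c1=2, c2=-6)
macro 2: S0 reads c1=2 → after 1×micro: 2; S1 reads c0=2 → after 2×micro: 0; S2 reads c1=0 → after 1×micro: -12 ⇒ (c0=2, c1=0, c2=-12)
macro 3: S0 reads c1=0 → after 1×micro: 4; S1 reads c0=4 → after 2×micro: 1; S2 reads c1=1 → after 1×micro: -25 ⇒ (c0=4, c1=1, c2=-25)
macro 4: S0 reads c1=1 → after 1×micro: 0; S1 reads c0=0 → after 2×micro: 1; S2 reads c1=1 → after 1×micro: -51 ⇒ (c0=0, c1=1, c2=-51)

c1 at macro-step 1 = 2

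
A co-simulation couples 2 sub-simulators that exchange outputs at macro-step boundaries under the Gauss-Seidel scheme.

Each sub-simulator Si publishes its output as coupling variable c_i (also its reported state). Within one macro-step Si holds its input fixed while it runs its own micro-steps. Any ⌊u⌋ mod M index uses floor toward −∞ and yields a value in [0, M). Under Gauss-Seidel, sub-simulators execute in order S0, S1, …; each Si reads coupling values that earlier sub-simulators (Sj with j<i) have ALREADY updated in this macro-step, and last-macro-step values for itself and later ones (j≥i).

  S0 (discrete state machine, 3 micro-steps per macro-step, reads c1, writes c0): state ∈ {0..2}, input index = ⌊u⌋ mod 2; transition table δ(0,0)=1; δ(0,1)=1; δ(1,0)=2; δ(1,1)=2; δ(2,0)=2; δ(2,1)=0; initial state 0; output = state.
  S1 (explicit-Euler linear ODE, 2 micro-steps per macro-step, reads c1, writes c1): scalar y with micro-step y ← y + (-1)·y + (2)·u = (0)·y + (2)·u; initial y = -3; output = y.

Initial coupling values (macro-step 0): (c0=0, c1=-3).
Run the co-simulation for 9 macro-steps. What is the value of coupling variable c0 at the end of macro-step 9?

c0 at macro-step 9 = 2

macro 1: S0 reads c1=-3 → after 3×micro: 0; S1 reads c1=-3 → after 2×micro: -6 ⇒ (c0=0, c1=-6)
macro 2: S0 reads c1=-6 → after 3×micro: 2; S1 reads c1=-6 → after 2×micro: -12 ⇒ (c0=2, c1=-12)
macro 3: S0 reads c1=-12 → after 3×micro: 2; S1 reads c1=-12 → after 2×micro: -24 ⇒ (c0=2, c1=-24)
macro 4: S0 reads c1=-24 → after 3×micro: 2; S1 reads c1=-24 → after 2×micro: -48 ⇒ (c0=2, c1=-48)
macro 5: S0 reads c1=-48 → after 3×micro: 2; S1 reads c1=-48 → after 2×micro: -96 ⇒ (c0=2, c1=-96)
macro 6: S0 reads c1=-96 → after 3×micro: 2; S1 reads c1=-96 → after 2×micro: -192 ⇒ (c0=2, c1=-192)
macro 7: S0 reads c1=-192 → after 3×micro: 2; S1 reads c1=-192 → after 2×micro: -384 ⇒ (c0=2, c1=-384)
macro 8: S0 reads c1=-384 → after 3×micro: 2; S1 reads c1=-384 → after 2×micro: -768 ⇒ (c0=2, c1=-768)
macro 9: S0 reads c1=-768 → after 3×micro: 2; S1 reads c1=-768 → after 2×micro: -1536 ⇒ (c0=2, c1=-1536)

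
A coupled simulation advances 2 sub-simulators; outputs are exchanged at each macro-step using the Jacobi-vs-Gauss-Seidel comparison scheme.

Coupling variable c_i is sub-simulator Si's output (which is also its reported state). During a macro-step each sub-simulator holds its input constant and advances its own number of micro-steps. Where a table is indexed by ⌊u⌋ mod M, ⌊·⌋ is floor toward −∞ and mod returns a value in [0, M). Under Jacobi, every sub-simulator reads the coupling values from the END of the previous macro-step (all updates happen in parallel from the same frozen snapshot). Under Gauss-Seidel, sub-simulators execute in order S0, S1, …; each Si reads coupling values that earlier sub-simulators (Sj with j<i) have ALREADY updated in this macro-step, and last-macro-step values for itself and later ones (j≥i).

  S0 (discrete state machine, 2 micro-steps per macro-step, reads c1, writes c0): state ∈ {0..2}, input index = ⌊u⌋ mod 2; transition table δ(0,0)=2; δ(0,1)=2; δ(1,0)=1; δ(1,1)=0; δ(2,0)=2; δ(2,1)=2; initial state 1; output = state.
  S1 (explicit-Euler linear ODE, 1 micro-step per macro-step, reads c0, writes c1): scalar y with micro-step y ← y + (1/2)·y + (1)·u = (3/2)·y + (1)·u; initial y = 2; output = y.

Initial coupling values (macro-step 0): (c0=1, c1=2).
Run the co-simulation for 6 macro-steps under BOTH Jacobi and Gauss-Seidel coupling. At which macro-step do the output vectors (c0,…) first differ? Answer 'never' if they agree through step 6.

first divergence at macro-step: 3

[Jacobi] macro 1: S0 reads c1=2 → after 2×micro: 1; S1 reads c0=1 → after 1×micro: 4 ⇒ (c0=1, c1=4)
[Jacobi] macro 2: S0 reads c1=4 → after 2×micro: 1; S1 reads c0=1 → after 1×micro: 7 ⇒ (c0=1, c1=7)
[Jacobi] macro 3: S0 reads c1=7 → after 2×micro: 2; S1 reads c0=1 → after 1×micro: 23/2 ⇒ (c0=2, c1=23/2)
[Jacobi] macro 4: S0 reads c1=23/2 → after 2×micro: 2; S1 reads c0=2 → after 1×micro: 77/4 ⇒ (c0=2, c1=77/4)
[Jacobi] macro 5: S0 reads c1=77/4 → after 2×micro: 2; S1 reads c0=2 → after 1×micro: 247/8 ⇒ (c0=2, c1=247/8)
[Jacobi] macro 6: S0 reads c1=247/8 → after 2×micro: 2; S1 reads c0=2 → after 1×micro: 773/16 ⇒ (c0=2, c1=773/16)
[Gauss-Seidel] macro 1: S0 reads c1=2 → after 2×micro: 1; S1 reads c0=1 → after 1×micro: 4 ⇒ (c0=1, c1=4)
[Gauss-Seidel] macro 2: S0 reads c1=4 → after 2×micro: 1; S1 reads c0=1 → after 1×micro: 7 ⇒ (c0=1, c1=7)
[Gauss-Seidel] macro 3: S0 reads c1=7 → after 2×micro: 2; S1 reads c0=2 → after 1×micro: 25/2 ⇒ (c0=2, c1=25/2)
[Gauss-Seidel] macro 4: S0 reads c1=25/2 → after 2×micro: 2; S1 reads c0=2 → after 1×micro: 83/4 ⇒ (c0=2, c1=83/4)
[Gauss-Seidel] macro 5: S0 reads c1=83/4 → after 2×micro: 2; S1 reads c0=2 → after 1×micro: 265/8 ⇒ (c0=2, c1=265/8)
[Gauss-Seidel] macro 6: S0 reads c1=265/8 → after 2×micro: 2; S1 reads c0=2 → after 1×micro: 827/16 ⇒ (c0=2, c1=827/16)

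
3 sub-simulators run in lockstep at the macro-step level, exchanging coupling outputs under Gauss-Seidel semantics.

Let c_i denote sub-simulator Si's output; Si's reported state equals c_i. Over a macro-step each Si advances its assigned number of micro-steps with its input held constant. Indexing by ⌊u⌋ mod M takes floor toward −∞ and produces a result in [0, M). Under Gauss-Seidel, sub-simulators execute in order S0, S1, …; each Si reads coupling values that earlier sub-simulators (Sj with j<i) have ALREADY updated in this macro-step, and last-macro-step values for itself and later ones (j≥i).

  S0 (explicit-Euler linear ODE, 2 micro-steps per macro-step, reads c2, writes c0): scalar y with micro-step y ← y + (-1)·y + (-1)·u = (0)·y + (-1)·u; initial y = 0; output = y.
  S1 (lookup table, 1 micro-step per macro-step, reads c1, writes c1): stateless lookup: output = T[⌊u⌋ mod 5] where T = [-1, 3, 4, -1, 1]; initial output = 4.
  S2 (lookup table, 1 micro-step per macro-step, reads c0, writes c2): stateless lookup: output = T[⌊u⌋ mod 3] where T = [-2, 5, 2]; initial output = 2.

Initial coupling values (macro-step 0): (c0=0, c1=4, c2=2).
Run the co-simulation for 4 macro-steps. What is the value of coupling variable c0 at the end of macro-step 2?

c0 at macro-step 2 = -5

macro 1: S0 reads c2=2 → after 2×micro: -2; S1 reads c1=4 → after 1×micro: 1; S2 reads c0=-2 → after 1×micro: 5 ⇒ (c0=-2, c1=1, c2=5)
macro 2: S0 reads c2=5 → after 2×micro: -5; S1 reads c1=1 → after 1×micro: 3; S2 reads c0=-5 → after 1×micro: 5 ⇒ (c0=-5, c1=3, c2=5)
macro 3: S0 reads c2=5 → after 2×micro: -5; S1 reads c1=3 → after 1×micro: -1; S2 reads c0=-5 → after 1×micro: 5 ⇒ (c0=-5, c1=-1, c2=5)
macro 4: S0 reads c2=5 → after 2×micro: -5; S1 reads c1=-1 → after 1×micro: 1; S2 reads c0=-5 → after 1×micro: 5 ⇒ (c0=-5, c1=1, c2=5)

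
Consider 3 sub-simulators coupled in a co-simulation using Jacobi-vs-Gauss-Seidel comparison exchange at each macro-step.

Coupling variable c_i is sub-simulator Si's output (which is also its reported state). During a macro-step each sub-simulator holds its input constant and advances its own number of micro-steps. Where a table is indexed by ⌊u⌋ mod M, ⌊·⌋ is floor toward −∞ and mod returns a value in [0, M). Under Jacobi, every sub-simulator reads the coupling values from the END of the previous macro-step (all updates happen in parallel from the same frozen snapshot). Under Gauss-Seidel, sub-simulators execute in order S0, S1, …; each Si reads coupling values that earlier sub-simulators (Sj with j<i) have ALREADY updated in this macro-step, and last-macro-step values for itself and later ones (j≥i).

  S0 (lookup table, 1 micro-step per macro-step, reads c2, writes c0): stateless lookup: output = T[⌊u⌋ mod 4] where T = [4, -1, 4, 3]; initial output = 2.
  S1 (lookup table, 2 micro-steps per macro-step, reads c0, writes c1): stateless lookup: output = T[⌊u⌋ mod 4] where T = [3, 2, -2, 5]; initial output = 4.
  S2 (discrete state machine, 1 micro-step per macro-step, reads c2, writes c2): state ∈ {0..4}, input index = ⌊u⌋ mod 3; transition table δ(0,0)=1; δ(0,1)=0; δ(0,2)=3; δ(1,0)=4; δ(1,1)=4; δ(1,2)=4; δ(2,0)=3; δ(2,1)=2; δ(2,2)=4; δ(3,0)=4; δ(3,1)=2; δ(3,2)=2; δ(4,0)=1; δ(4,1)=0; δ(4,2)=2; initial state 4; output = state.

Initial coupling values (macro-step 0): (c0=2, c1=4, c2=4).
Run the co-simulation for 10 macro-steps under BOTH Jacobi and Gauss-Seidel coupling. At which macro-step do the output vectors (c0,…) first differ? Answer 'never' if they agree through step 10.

first divergence at macro-step: 1

[Jacobi] macro 1: S0 reads c2=4 → after 1×micro: 4; S1 reads c0=2 → after 2×micro: -2; S2 reads c2=4 → after 1×micro: 0 ⇒ (c0=4, c1=-2, c2=0)
[Jacobi] macro 2: S0 reads c2=0 → after 1×micro: 4; S1 reads c0=4 → after 2×micro: 3; S2 reads c2=0 → after 1×micro: 1 ⇒ (c0=4, c1=3, c2=1)
[Jacobi] macro 3: S0 reads c2=1 → after 1×micro: -1; S1 reads c0=4 → after 2×micro: 3; S2 reads c2=1 → after 1×micro: 4 ⇒ (c0=-1, c1=3, c2=4)
[Jacobi] macro 4: S0 reads c2=4 → after 1×micro: 4; S1 reads c0=-1 → after 2×micro: 5; S2 reads c2=4 → after 1×micro: 0 ⇒ (c0=4, c1=5, c2=0)
[Jacobi] macro 5: S0 reads c2=0 → after 1×micro: 4; S1 reads c0=4 → after 2×micro: 3; S2 reads c2=0 → after 1×micro: 1 ⇒ (c0=4, c1=3, c2=1)
[Jacobi] macro 6: S0 reads c2=1 → after 1×micro: -1; S1 reads c0=4 → after 2×micro: 3; S2 reads c2=1 → after 1×micro: 4 ⇒ (c0=-1, c1=3, c2=4)
[Jacobi] macro 7: S0 reads c2=4 → after 1×micro: 4; S1 reads c0=-1 → after 2×micro: 5; S2 reads c2=4 → after 1×micro: 0 ⇒ (c0=4, c1=5, c2=0)
[Jacobi] macro 8: S0 reads c2=0 → after 1×micro: 4; S1 reads c0=4 → after 2×micro: 3; S2 reads c2=0 → after 1×micro: 1 ⇒ (c0=4, c1=3, c2=1)
[Jacobi] macro 9: S0 reads c2=1 → after 1×micro: -1; S1 reads c0=4 → after 2×micro: 3; S2 reads c2=1 → after 1×micro: 4 ⇒ (c0=-1, c1=3, c2=4)
[Jacobi] macro 10: S0 reads c2=4 → after 1×micro: 4; S1 reads c0=-1 → after 2×micro: 5; S2 reads c2=4 → after 1×micro: 0 ⇒ (c0=4, c1=5, c2=0)
[Gauss-Seidel] macro 1: S0 reads c2=4 → after 1×micro: 4; S1 reads c0=4 → after 2×micro: 3; S2 reads c2=4 → after 1×micro: 0 ⇒ (c0=4, c1=3, c2=0)
[Gauss-Seidel] macro 2: S0 reads c2=0 → after 1×micro: 4; S1 reads c0=4 → after 2×micro: 3; S2 reads c2=0 → after 1×micro: 1 ⇒ (c0=4, c1=3, c2=1)
[Gauss-Seidel] macro 3: S0 reads c2=1 → after 1×micro: -1; S1 reads c0=-1 → after 2×micro: 5; S2 reads c2=1 → after 1×micro: 4 ⇒ (c0=-1, c1=5, c2=4)
[Gauss-Seidel] macro 4: S0 reads c2=4 → after 1×micro: 4; S1 reads c0=4 → after 2×micro: 3; S2 reads c2=4 → after 1×micro: 0 ⇒ (c0=4, c1=3, c2=0)
[Gauss-Seidel] macro 5: S0 reads c2=0 → after 1×micro: 4; S1 reads c0=4 → after 2×micro: 3; S2 reads c2=0 → after 1×micro: 1 ⇒ (c0=4, c1=3, c2=1)
[Gauss-Seidel] macro 6: S0 reads c2=1 → after 1×micro: -1; S1 reads c0=-1 → after 2×micro: 5; S2 reads c2=1 → after 1×micro: 4 ⇒ (c0=-1, c1=5, c2=4)
[Gauss-Seidel] macro 7: S0 reads c2=4 → after 1×micro: 4; S1 reads c0=4 → after 2×micro: 3; S2 reads c2=4 → after 1×micro: 0 ⇒ (c0=4, c1=3, c2=0)
[Gauss-Seidel] macro 8: S0 reads c2=0 → after 1×micro: 4; S1 reads c0=4 → after 2×micro: 3; S2 reads c2=0 → after 1×micro: 1 ⇒ (c0=4, c1=3, c2=1)
[Gauss-Seidel] macro 9: S0 reads c2=1 → after 1×micro: -1; S1 reads c0=-1 → after 2×micro: 5; S2 reads c2=1 → after 1×micro: 4 ⇒ (c0=-1, c1=5, c2=4)
[Gauss-Seidel] macro 10: S0 reads c2=4 → after 1×micro: 4; S1 reads c0=4 → after 2×micro: 3; S2 reads c2=4 → after 1×micro: 0 ⇒ (c0=4, c1=3, c2=0)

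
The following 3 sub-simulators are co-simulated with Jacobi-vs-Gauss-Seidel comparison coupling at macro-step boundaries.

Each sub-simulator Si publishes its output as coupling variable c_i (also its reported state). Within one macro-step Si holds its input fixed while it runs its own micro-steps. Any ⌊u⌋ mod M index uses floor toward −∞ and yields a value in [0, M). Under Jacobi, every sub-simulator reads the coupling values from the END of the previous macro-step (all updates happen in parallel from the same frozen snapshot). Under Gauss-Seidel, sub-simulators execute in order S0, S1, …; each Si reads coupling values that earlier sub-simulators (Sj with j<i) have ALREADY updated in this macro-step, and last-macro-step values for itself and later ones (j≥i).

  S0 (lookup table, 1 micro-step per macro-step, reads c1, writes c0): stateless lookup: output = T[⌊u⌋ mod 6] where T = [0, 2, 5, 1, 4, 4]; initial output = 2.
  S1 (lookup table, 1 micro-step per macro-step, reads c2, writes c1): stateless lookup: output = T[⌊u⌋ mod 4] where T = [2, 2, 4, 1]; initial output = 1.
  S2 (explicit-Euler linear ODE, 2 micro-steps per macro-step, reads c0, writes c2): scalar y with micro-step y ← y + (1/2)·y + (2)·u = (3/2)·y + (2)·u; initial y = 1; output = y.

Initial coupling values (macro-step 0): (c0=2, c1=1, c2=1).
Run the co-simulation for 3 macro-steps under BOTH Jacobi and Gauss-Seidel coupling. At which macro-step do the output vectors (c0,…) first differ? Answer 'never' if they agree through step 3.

first divergence at macro-step: 2

[Jacobi] macro 1: S0 reads c1=1 → after 1×micro: 2; S1 reads c2=1 → after 1×micro: 2; S2 reads c0=2 → after 2×micro: 49/4 ⇒ (c0=2, c1=2, c2=49/4)
[Jacobi] macro 2: S0 reads c1=2 → after 1×micro: 5; S1 reads c2=49/4 → after 1×micro: 2; S2 reads c0=2 → after 2×micro: 601/16 ⇒ (c0=5, c1=2, c2=601/16)
[Jacobi] macro 3: S0 reads c1=2 → after 1×micro: 5; S1 reads c2=601/16 → after 1×micro: 2; S2 reads c0=5 → after 2×micro: 7009/64 ⇒ (c0=5, c1=2, c2=7009/64)
[Gauss-Seidel] macro 1: S0 reads c1=1 → after 1×micro: 2; S1 reads c2=1 → after 1×micro: 2; S2 reads c0=2 → after 2×micro: 49/4 ⇒ (c0=2, c1=2, c2=49/4)
[Gauss-Seidel] macro 2: S0 reads c1=2 → after 1×micro: 5; S1 reads c2=49/4 → after 1×micro: 2; S2 reads c0=5 → after 2×micro: 841/16 ⇒ (c0=5, c1=2, c2=841/16)
[Gauss-Seidel] macro 3: S0 reads c1=2 → after 1×micro: 5; S1 reads c2=841/16 → after 1×micro: 2; S2 reads c0=5 → after 2×micro: 9169/64 ⇒ (c0=5, c1=2, c2=9169/64)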